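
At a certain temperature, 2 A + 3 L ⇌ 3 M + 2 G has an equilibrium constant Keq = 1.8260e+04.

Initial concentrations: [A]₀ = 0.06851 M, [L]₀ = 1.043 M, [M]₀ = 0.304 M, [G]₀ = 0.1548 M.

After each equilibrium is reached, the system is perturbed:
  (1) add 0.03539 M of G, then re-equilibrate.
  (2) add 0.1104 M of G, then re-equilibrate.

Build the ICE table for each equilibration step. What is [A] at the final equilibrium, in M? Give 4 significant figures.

Q₀ = 0.1264 vs Keq = 1.8260e+04 ⇒ Q<K, forward
Step 1:
                  A         L         M         G
  Initial   0.06851     1.043     0.304    0.1548
  Change   -0.06804   -0.1021    0.1021   0.06804
  Equil   4.6752e-04    0.9409    0.4061    0.2228
  solve Keq expr → x = 0.03402; check Q = 1.8260e+04
Then add 0.03539 M of G.
Step 2:
                  A         L         M         G
  Initial 4.6752e-04    0.9409    0.4061    0.2582
  Change  7.3776e-05 1.1066e-04 -1.1066e-04 -7.3776e-05
  Equil   5.4129e-04     0.941     0.406    0.2582
  solve Keq expr → x = -3.6888e-05; check Q = 1.8260e+04
Then add 0.1104 M of G.
Step 3:
                  A         L         M         G
  Initial 5.4129e-04     0.941     0.406    0.3686
  Change  2.2959e-04 3.4439e-04 -3.4439e-04 -2.2959e-04
  Equil   7.7089e-04    0.9414    0.4056    0.3683
  solve Keq expr → x = -1.1480e-04; check Q = 1.8260e+04

[A]_eq = 7.7089e-04 M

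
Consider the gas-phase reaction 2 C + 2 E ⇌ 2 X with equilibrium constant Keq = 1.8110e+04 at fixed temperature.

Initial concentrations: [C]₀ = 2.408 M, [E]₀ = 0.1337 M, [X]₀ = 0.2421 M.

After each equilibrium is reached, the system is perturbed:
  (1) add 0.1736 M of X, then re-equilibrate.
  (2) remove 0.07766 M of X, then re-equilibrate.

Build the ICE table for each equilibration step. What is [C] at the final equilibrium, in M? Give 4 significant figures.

[C]_eq = 2.276 M

Q₀ = 0.5655 vs Keq = 1.8110e+04 ⇒ Q<K, forward
Step 1:
                  C         E         X
  init        2.408    0.1337    0.2421
  Δ         -0.1325   -0.1325    0.1325
  eq          2.276  0.001223    0.3746
  solve Keq expr → x = 0.06624; check Q = 1.8110e+04
Then add 0.1736 M of X.
Step 2:
                  C         E         X
  init        2.276  0.001223    0.5482
  Δ       5.6462e-04 5.6462e-04 -5.6462e-04
  eq          2.276  0.001788    0.5476
  solve Keq expr → x = -2.8231e-04; check Q = 1.8110e+04
Then remove 0.07766 M of X.
Step 3:
                  C         E         X
  init        2.276  0.001788      0.47
  Δ       -2.5255e-04 -2.5255e-04 2.5255e-04
  eq          2.276  0.001535    0.4702
  solve Keq expr → x = 1.2627e-04; check Q = 1.8110e+04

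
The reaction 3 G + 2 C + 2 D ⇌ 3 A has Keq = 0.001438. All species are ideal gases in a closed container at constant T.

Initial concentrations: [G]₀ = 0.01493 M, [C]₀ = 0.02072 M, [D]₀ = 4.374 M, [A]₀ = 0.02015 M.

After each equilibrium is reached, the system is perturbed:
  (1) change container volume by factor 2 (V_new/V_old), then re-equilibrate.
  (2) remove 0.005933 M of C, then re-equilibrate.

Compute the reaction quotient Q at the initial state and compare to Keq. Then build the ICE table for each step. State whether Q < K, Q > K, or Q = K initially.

Q₀ = 299.3 vs Keq = 0.001438 ⇒ Q>K, reverse
Step 1:
                  G         C         D         A
  init      0.01493   0.02072     4.374   0.02015
  Δ         0.01908   0.01272   0.01272  -0.01908
  eq        0.03401   0.03344     4.387  0.001068
  solve Keq expr → x = -0.006361; check Q = 0.001438
Then change container volume by factor 2 (V_new/V_old).
Step 2:
                  G         C         D         A
  init      0.01701   0.01672     2.193 5.3392e-04
  Δ       3.1627e-04 2.1084e-04 2.1084e-04 -3.1627e-04
  eq        0.01732   0.01693     2.194 2.1765e-04
  solve Keq expr → x = -1.0542e-04; check Q = 0.001438
Then remove 0.005933 M of C.
Step 3:
                  G         C         D         A
  init      0.01732     0.011     2.194 2.1765e-04
  Δ       5.3540e-05 3.5694e-05 3.5694e-05 -5.3540e-05
  eq        0.01738   0.01103     2.194 1.6411e-04
  solve Keq expr → x = -1.7847e-05; check Q = 0.001438

Q₀ = 299.3; Q > K (proceeds reverse)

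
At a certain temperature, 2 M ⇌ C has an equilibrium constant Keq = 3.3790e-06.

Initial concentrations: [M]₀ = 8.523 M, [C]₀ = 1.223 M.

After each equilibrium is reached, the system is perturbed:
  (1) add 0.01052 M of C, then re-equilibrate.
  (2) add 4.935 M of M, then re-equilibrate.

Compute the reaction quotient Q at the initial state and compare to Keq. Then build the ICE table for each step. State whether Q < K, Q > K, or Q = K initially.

Q₀ = 0.01684 vs Keq = 3.3790e-06 ⇒ Q>K, reverse
Step 1:
                    M           C
  Initial       8.523       1.223
  Change        2.445      -1.223
  Equil         10.97  4.0650e-04
  solve Keq expr → x = -1.223; check Q = 3.3790e-06
Then add 0.01052 M of C.
Step 2:
                    M           C
  Initial       10.97     0.01093
  Change      0.02104    -0.01052
  Equil         10.99  4.0806e-04
  solve Keq expr → x = -0.01052; check Q = 3.3790e-06
Then add 4.935 M of M.
Step 3:
                    M           C
  Initial       15.92  4.0806e-04
  Change  -8.9739e-04  4.4869e-04
  Equil         15.92  8.5675e-04
  solve Keq expr → x = 4.4869e-04; check Q = 3.3790e-06

Q₀ = 0.01684; Q > K (proceeds reverse)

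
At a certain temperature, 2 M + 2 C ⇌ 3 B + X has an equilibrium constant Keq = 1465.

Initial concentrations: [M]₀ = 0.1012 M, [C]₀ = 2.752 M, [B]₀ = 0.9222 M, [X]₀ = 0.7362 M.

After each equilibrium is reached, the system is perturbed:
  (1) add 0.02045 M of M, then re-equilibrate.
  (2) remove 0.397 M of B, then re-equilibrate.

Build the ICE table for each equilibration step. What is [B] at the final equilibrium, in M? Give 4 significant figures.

Q₀ = 7.444 vs Keq = 1465 ⇒ Q<K, forward
Step 1:
                    M           C           B           X
  init         0.1012       2.752      0.9222      0.7362
  Δ          -0.09172    -0.09172      0.1376     0.04586
  eq         0.009476        2.66        1.06      0.7821
  solve Keq expr → x = 0.04586; check Q = 1465
Then add 0.02045 M of M.
Step 2:
                    M           C           B           X
  init        0.02993        2.66        1.06      0.7821
  Δ          -0.01991    -0.01991     0.02986    0.009955
  eq          0.01002        2.64        1.09       0.792
  solve Keq expr → x = 0.009955; check Q = 1465
Then remove 0.397 M of B.
Step 3:
                    M           C           B           X
  init        0.01002        2.64      0.6927       0.792
  Δ         -0.004843   -0.004843    0.007264    0.002421
  eq         0.005174       2.636      0.6999      0.7944
  solve Keq expr → x = 0.002421; check Q = 1465

[B]_eq = 0.6999 M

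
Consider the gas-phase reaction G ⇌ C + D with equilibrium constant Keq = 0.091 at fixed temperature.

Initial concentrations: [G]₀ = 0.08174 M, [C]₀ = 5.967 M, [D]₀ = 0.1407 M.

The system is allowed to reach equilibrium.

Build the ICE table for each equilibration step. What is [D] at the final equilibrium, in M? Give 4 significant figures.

[D]_eq = 0.003419 M

Q₀ = 10.27 vs Keq = 0.091 ⇒ Q>K, reverse
Step 1:
                   G          C          D
  I          0.08174      5.967     0.1407
  C           0.1373    -0.1373    -0.1373
  E            0.219       5.83   0.003419
  solve Keq expr → x = -0.1373; check Q = 0.091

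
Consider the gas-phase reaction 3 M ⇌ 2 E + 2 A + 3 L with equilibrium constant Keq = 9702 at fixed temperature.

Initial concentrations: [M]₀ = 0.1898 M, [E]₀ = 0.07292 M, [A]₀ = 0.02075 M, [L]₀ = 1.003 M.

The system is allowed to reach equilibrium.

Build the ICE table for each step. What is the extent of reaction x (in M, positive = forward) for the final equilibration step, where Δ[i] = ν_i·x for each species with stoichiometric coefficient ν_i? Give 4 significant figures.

x = 0.06155 M

Q₀ = 3.3787e-04 vs Keq = 9702 ⇒ Q<K, forward
Step 1:
                  M         E         A         L
  init       0.1898   0.07292   0.02075     1.003
  Δ         -0.1846    0.1231    0.1231    0.1846
  eq       0.005158     0.196    0.1438     1.188
  solve Keq expr → x = 0.06155; check Q = 9702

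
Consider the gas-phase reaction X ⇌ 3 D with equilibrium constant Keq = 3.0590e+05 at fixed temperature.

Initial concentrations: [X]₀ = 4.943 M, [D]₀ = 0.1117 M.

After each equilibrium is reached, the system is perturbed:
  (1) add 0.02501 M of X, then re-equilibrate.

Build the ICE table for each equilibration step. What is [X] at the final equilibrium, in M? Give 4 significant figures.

Q₀ = 2.8195e-04 vs Keq = 3.0590e+05 ⇒ Q<K, forward
Step 1:
                  X         D
  Initial     4.943    0.1117
  Change     -4.932      14.8
  Equil     0.01083     14.91
  solve Keq expr → x = 4.932; check Q = 3.0590e+05
Then add 0.02501 M of X.
Step 2:
                  X         D
  Initial   0.03584     14.91
  Change   -0.02485   0.07454
  Equil     0.01099     14.98
  solve Keq expr → x = 0.02485; check Q = 3.0590e+05

[X]_eq = 0.01099 M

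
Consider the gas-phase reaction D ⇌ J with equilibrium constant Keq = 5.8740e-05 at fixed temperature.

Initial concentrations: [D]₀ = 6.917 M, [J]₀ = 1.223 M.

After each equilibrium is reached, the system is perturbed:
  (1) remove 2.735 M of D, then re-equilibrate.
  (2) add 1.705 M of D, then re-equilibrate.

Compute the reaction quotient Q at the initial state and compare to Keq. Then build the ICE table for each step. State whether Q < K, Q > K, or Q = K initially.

Q₀ = 0.1768 vs Keq = 5.8740e-05 ⇒ Q>K, reverse
Step 1:
                  D         J
  I           6.917     1.223
  C           1.223    -1.223
  E            8.14 4.7812e-04
  solve Keq expr → x = -1.223; check Q = 5.8740e-05
Then remove 2.735 M of D.
Step 2:
                  D         J
  I           5.405 4.7812e-04
  C       1.6064e-04 -1.6064e-04
  E           5.405 3.1747e-04
  solve Keq expr → x = -1.6064e-04; check Q = 5.8740e-05
Then add 1.705 M of D.
Step 3:
                  D         J
  I            7.11 3.1747e-04
  C       -1.0015e-04 1.0015e-04
  E            7.11 4.1762e-04
  solve Keq expr → x = 1.0015e-04; check Q = 5.8740e-05

Q₀ = 0.1768; Q > K (proceeds reverse)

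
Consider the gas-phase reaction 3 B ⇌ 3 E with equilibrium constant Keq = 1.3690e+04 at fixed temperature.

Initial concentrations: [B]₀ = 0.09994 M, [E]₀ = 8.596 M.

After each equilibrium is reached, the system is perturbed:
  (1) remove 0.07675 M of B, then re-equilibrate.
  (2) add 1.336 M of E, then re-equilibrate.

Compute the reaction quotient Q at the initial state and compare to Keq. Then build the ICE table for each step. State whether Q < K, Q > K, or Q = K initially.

Q₀ = 6.3631e+05 vs Keq = 1.3690e+04 ⇒ Q>K, reverse
Step 1:
                   B          E
  init       0.09994      8.596
  Δ            0.249     -0.249
  eq          0.3489      8.347
  solve Keq expr → x = -0.08299; check Q = 1.3690e+04
Then remove 0.07675 M of B.
Step 2:
                   B          E
  init        0.2722      8.347
  Δ          0.07367   -0.07367
  eq          0.3458      8.273
  solve Keq expr → x = -0.02456; check Q = 1.3690e+04
Then add 1.336 M of E.
Step 3:
                   B          E
  init        0.3458      9.609
  Δ          0.05361   -0.05361
  eq          0.3995      9.556
  solve Keq expr → x = -0.01787; check Q = 1.3690e+04

Q₀ = 6.3631e+05; Q > K (proceeds reverse)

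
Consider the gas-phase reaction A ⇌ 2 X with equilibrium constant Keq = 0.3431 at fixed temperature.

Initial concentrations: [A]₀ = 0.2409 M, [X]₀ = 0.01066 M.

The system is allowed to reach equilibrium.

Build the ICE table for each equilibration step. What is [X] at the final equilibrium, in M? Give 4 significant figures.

[X]_eq = 0.2173 M

Q₀ = 4.7171e-04 vs Keq = 0.3431 ⇒ Q<K, forward
Step 1:
                    A           X
  init         0.2409     0.01066
  Δ           -0.1033      0.2066
  eq           0.1376      0.2173
  solve Keq expr → x = 0.1033; check Q = 0.3431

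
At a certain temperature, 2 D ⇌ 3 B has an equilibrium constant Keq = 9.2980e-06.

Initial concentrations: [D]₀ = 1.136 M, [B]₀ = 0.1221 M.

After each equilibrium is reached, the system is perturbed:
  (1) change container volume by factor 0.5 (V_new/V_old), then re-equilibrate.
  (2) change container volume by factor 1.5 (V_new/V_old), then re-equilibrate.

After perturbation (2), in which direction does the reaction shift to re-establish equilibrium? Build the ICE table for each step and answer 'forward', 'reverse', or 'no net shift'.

Q₀ = 0.001411 vs Keq = 9.2980e-06 ⇒ Q>K, reverse
Step 1:
                    D           B
  I             1.136      0.1221
  C           0.06556    -0.09833
  E             1.202     0.02377
  solve Keq expr → x = -0.03278; check Q = 9.2980e-06
Then change container volume by factor 0.5 (V_new/V_old).
Step 2:
                    D           B
  I             2.403     0.04753
  C          0.006492   -0.009738
  E              2.41     0.03779
  solve Keq expr → x = -0.003246; check Q = 9.2980e-06
Then change container volume by factor 1.5 (V_new/V_old).
Step 3:
                    D           B
  I             1.606      0.0252
  C         -0.002412    0.003617
  E             1.604     0.02881
  solve Keq expr → x = 0.001206; check Q = 9.2980e-06

Direction: forward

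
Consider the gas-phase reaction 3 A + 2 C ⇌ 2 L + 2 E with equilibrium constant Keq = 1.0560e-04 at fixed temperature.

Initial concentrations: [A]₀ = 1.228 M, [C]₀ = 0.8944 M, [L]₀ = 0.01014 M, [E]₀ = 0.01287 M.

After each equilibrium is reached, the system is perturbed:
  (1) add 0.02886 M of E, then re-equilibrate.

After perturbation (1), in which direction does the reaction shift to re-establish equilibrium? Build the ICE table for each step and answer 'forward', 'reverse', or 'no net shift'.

Direction: reverse

Q₀ = 1.1497e-08 vs Keq = 1.0560e-04 ⇒ Q<K, forward
Step 1:
                  A         C         L         E
  I           1.228    0.8944   0.01014   0.01287
  C         -0.1294  -0.08629   0.08629   0.08629
  E           1.099    0.8081   0.09643   0.09916
  solve Keq expr → x = 0.04314; check Q = 1.0560e-04
Then add 0.02886 M of E.
Step 2:
                  A         C         L         E
  I           1.099    0.8081   0.09643     0.128
  C         0.01705   0.01137  -0.01137  -0.01137
  E           1.116    0.8195   0.08506    0.1167
  solve Keq expr → x = -0.005683; check Q = 1.0560e-04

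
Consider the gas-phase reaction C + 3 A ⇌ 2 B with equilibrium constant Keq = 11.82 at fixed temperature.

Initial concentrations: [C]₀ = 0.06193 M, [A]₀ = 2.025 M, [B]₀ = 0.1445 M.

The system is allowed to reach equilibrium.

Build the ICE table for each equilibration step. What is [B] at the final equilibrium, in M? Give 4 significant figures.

[B]_eq = 0.2664 M

Q₀ = 0.0406 vs Keq = 11.82 ⇒ Q<K, forward
Step 1:
                    C           A           B
  I           0.06193       2.025      0.1445
  C          -0.06097     -0.1829      0.1219
  E        9.6082e-04       1.842      0.2664
  solve Keq expr → x = 0.06097; check Q = 11.82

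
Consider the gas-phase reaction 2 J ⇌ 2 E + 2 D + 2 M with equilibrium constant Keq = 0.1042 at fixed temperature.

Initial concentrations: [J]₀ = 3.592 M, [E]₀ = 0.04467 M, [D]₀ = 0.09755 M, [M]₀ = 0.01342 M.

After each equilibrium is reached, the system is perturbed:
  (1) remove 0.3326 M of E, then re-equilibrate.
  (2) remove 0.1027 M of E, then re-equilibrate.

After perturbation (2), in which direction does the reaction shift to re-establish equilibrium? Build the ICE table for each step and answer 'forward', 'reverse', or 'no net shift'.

Q₀ = 2.6504e-10 vs Keq = 0.1042 ⇒ Q<K, forward
Step 1:
                  J         E         D         M
  I           3.592   0.04467   0.09755   0.01342
  C         -0.9027    0.9027    0.9027    0.9027
  E           2.689    0.9474         1    0.9161
  solve Keq expr → x = 0.4513; check Q = 0.1042
Then remove 0.3326 M of E.
Step 2:
                  J         E         D         M
  I           2.689    0.6148         1    0.9161
  C         -0.1123    0.1123    0.1123    0.1123
  E           2.577    0.7271     1.113     1.028
  solve Keq expr → x = 0.05615; check Q = 0.1042
Then remove 0.1027 M of E.
Step 3:
                  J         E         D         M
  I           2.577    0.6244     1.113     1.028
  C        -0.04029   0.04029   0.04029   0.04029
  E           2.537    0.6646     1.153     1.069
  solve Keq expr → x = 0.02014; check Q = 0.1042

Direction: forward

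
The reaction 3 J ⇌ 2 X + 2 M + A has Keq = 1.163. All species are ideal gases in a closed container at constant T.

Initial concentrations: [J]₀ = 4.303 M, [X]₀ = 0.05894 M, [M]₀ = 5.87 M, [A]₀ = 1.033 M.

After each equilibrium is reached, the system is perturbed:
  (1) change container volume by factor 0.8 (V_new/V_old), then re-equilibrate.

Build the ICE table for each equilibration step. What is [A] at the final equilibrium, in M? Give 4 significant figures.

Q₀ = 0.001552 vs Keq = 1.163 ⇒ Q<K, forward
Step 1:
                  J         X         M         A
  init        4.303   0.05894      5.87     1.033
  Δ          -1.099    0.7328    0.7328    0.3664
  eq          3.204    0.7917     6.603     1.399
  solve Keq expr → x = 0.3664; check Q = 1.163
Then change container volume by factor 0.8 (V_new/V_old).
Step 2:
                  J         X         M         A
  init        4.005    0.9897     8.254     1.749
  Δ          0.1768   -0.1179   -0.1179  -0.05894
  eq          4.182    0.8718     8.136      1.69
  solve Keq expr → x = -0.05894; check Q = 1.163

[A]_eq = 1.69 M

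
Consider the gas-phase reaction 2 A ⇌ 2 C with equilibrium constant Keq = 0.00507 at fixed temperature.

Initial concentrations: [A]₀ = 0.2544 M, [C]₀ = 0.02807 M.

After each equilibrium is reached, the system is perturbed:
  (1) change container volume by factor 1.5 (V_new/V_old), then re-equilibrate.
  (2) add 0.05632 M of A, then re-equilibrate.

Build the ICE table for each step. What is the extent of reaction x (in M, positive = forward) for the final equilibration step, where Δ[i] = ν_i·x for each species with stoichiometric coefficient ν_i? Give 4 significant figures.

x = 0.001872 M

Q₀ = 0.01217 vs Keq = 0.00507 ⇒ Q>K, reverse
Step 1:
                   A          C
  Initial     0.2544    0.02807
  Change    0.009294  -0.009294
  Equil       0.2637    0.01878
  solve Keq expr → x = -0.004647; check Q = 0.00507
Then change container volume by factor 1.5 (V_new/V_old).
Step 2:
                   A          C
  Initial     0.1758    0.01252
  Change           0          0
  Equil       0.1758    0.01252
  solve Keq expr → x = 0; check Q = 0.00507
Then add 0.05632 M of A.
Step 3:
                   A          C
  Initial     0.2321    0.01252
  Change   -0.003744   0.003744
  Equil       0.2284    0.01626
  solve Keq expr → x = 0.001872; check Q = 0.00507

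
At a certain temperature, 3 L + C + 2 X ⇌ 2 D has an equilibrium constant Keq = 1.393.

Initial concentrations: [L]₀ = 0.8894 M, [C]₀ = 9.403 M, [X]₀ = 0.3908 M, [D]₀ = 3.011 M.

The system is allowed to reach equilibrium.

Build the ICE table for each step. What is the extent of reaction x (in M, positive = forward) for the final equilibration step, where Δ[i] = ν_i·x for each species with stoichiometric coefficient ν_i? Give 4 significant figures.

x = -0.101 M

Q₀ = 8.973 vs Keq = 1.393 ⇒ Q>K, reverse
Step 1:
                   L          C          X          D
  I           0.8894      9.403     0.3908      3.011
  C           0.3031      0.101      0.202     -0.202
  E            1.192      9.504     0.5928      2.809
  solve Keq expr → x = -0.101; check Q = 1.393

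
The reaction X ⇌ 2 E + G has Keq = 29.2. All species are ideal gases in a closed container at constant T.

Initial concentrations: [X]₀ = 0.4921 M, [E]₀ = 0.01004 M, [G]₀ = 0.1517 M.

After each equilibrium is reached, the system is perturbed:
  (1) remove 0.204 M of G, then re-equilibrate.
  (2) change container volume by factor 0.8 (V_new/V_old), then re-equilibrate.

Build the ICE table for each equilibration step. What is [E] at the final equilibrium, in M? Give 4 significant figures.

Q₀ = 3.1074e-05 vs Keq = 29.2 ⇒ Q<K, forward
Step 1:
                    X           E           G
  init         0.4921     0.01004      0.1517
  Δ           -0.4726      0.9452      0.4726
  eq          0.01951      0.9552      0.6243
  solve Keq expr → x = 0.4726; check Q = 29.2
Then remove 0.204 M of G.
Step 2:
                    X           E           G
  init        0.01951      0.9552      0.4203
  Δ         -0.005863     0.01173    0.005863
  eq          0.01365      0.9669      0.4262
  solve Keq expr → x = 0.005863; check Q = 29.2
Then change container volume by factor 0.8 (V_new/V_old).
Step 3:
                    X           E           G
  init        0.01706       1.209      0.5327
  Δ          0.008444    -0.01689   -0.008444
  eq           0.0255       1.192      0.5242
  solve Keq expr → x = -0.008444; check Q = 29.2

[E]_eq = 1.192 M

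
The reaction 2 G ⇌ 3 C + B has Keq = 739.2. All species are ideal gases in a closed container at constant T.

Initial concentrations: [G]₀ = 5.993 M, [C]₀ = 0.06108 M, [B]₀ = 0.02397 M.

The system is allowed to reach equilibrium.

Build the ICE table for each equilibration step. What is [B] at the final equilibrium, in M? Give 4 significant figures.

[B]_eq = 2.449 M

Q₀ = 1.5208e-07 vs Keq = 739.2 ⇒ Q<K, forward
Step 1:
                  G         C         B
  Initial     5.993   0.06108   0.02397
  Change      -4.85     7.274     2.425
  Equil       1.143     7.335     2.449
  solve Keq expr → x = 2.425; check Q = 739.2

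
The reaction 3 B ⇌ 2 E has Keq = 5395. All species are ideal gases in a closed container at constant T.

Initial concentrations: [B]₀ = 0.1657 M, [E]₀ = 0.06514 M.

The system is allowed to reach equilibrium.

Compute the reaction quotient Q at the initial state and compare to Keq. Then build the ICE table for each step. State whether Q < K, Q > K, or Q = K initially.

Q₀ = 0.9327 vs Keq = 5395 ⇒ Q<K, forward
Step 1:
                  B         E
  init       0.1657   0.06514
  Δ         -0.1486   0.09907
  eq         0.0171    0.1642
  solve Keq expr → x = 0.04953; check Q = 5395

Q₀ = 0.9327; Q < K (proceeds forward)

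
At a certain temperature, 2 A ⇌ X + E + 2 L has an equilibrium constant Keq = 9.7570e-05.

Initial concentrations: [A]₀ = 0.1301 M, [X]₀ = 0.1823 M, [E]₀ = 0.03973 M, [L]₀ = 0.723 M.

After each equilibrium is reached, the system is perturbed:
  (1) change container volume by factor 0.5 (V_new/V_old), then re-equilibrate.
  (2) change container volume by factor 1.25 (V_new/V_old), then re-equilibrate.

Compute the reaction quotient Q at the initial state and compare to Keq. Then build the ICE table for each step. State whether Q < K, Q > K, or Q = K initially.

Q₀ = 0.2237; Q > K (proceeds reverse)

Q₀ = 0.2237 vs Keq = 9.7570e-05 ⇒ Q>K, reverse
Step 1:
                   A          X          E          L
  Initial     0.1301     0.1823    0.03973      0.723
  Change     0.07932   -0.03966   -0.03966   -0.07932
  Equil       0.2094     0.1426 7.2400e-05     0.6437
  solve Keq expr → x = -0.03966; check Q = 9.7570e-05
Then change container volume by factor 0.5 (V_new/V_old).
Step 2:
                   A          X          E          L
  Initial     0.4188     0.2853 1.4480e-04      1.287
  Change  2.1707e-04 -1.0854e-04 -1.0854e-04 -2.1707e-04
  Equil        0.419     0.2852 3.6263e-05      1.287
  solve Keq expr → x = -1.0854e-04; check Q = 9.7570e-05
Then change container volume by factor 1.25 (V_new/V_old).
Step 3:
                   A          X          E          L
  Initial     0.3352     0.2281 2.9011e-05       1.03
  Change  -3.2607e-05 1.6304e-05 1.6304e-05 3.2607e-05
  Equil       0.3352     0.2282 4.5314e-05       1.03
  solve Keq expr → x = 1.6304e-05; check Q = 9.7570e-05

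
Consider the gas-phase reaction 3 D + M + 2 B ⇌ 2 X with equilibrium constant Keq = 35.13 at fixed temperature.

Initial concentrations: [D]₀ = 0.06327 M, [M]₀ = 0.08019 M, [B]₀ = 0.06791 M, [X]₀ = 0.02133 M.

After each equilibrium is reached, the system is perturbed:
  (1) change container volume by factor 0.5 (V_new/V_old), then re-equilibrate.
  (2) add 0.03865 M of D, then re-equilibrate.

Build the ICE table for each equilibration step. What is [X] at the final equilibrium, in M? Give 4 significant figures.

[X]_eq = 0.02899 M

Q₀ = 4857 vs Keq = 35.13 ⇒ Q>K, reverse
Step 1:
                  D         M         B         X
  I         0.06327   0.08019   0.06791   0.02133
  C         0.02597  0.008658   0.01732  -0.01732
  E         0.08924   0.08885   0.08523  0.004014
  solve Keq expr → x = -0.008658; check Q = 35.13
Then change container volume by factor 0.5 (V_new/V_old).
Step 2:
                  D         M         B         X
  I          0.1785    0.1777    0.1705  0.008028
  C        -0.02288 -0.007628  -0.01526   0.01526
  E          0.1556    0.1701    0.1552   0.02328
  solve Keq expr → x = 0.007628; check Q = 35.13
Then add 0.03865 M of D.
Step 3:
                  D         M         B         X
  I          0.1943    0.1701    0.1552   0.02328
  C       -0.008561 -0.002854 -0.005708  0.005708
  E          0.1857    0.1672    0.1495   0.02899
  solve Keq expr → x = 0.002854; check Q = 35.13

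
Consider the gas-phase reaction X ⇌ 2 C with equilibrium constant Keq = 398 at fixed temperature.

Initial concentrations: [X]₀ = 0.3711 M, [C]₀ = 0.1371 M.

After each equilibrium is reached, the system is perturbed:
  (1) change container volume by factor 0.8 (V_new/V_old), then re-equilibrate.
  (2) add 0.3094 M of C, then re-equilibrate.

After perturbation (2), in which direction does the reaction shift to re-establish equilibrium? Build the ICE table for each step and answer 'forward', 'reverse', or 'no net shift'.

Q₀ = 0.05065 vs Keq = 398 ⇒ Q<K, forward
Step 1:
                   X          C
  Initial     0.3711     0.1371
  Change     -0.3692     0.7383
  Equil     0.001926     0.8754
  solve Keq expr → x = 0.3692; check Q = 398
Then change container volume by factor 0.8 (V_new/V_old).
Step 2:
                   X          C
  Initial   0.002407      1.094
  Change  5.9522e-04   -0.00119
  Equil     0.003002      1.093
  solve Keq expr → x = -5.9522e-04; check Q = 398
Then add 0.3094 M of C.
Step 3:
                   X          C
  Initial   0.003002      1.403
  Change    0.001913  -0.003826
  Equil     0.004915      1.399
  solve Keq expr → x = -0.001913; check Q = 398

Direction: reverse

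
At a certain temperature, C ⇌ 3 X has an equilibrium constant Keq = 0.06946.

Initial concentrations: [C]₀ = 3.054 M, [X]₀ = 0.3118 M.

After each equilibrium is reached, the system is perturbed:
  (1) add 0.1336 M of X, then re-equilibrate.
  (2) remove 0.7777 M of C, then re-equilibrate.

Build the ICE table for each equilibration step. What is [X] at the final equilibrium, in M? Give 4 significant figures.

Q₀ = 0.009926 vs Keq = 0.06946 ⇒ Q<K, forward
Step 1:
                  C         X
  Initial     3.054    0.3118
  Change   -0.09283    0.2785
  Equil       2.961    0.5903
  solve Keq expr → x = 0.09283; check Q = 0.06946
Then add 0.1336 M of X.
Step 2:
                  C         X
  Initial     2.961    0.7239
  Change    0.04357   -0.1307
  Equil       3.005    0.5932
  solve Keq expr → x = -0.04357; check Q = 0.06946
Then remove 0.7777 M of C.
Step 3:
                  C         X
  Initial     2.227    0.5932
  Change     0.0183   -0.0549
  Equil       2.245    0.5383
  solve Keq expr → x = -0.0183; check Q = 0.06946

[X]_eq = 0.5383 M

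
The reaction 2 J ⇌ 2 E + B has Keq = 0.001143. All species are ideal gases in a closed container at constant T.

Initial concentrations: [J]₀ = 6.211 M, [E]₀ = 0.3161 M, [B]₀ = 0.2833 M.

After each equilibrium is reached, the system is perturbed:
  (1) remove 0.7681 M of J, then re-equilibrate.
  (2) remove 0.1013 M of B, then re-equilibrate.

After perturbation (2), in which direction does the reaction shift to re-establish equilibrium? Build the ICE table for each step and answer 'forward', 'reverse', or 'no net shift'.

Q₀ = 7.3379e-04 vs Keq = 0.001143 ⇒ Q<K, forward
Step 1:
                   J          E          B
  init         6.211     0.3161     0.2833
  Δ         -0.05663    0.05663    0.02832
  eq           6.154     0.3727     0.3116
  solve Keq expr → x = 0.02832; check Q = 0.001143
Then remove 0.7681 M of J.
Step 2:
                   J          E          B
  init         5.386     0.3727     0.3116
  Δ          0.03483   -0.03483   -0.01742
  eq           5.421     0.3379     0.2942
  solve Keq expr → x = -0.01742; check Q = 0.001143
Then remove 0.1013 M of B.
Step 3:
                   J          E          B
  init         5.421     0.3379     0.1929
  Δ         -0.05073    0.05073    0.02536
  eq            5.37     0.3886     0.2183
  solve Keq expr → x = 0.02536; check Q = 0.001143

Direction: forward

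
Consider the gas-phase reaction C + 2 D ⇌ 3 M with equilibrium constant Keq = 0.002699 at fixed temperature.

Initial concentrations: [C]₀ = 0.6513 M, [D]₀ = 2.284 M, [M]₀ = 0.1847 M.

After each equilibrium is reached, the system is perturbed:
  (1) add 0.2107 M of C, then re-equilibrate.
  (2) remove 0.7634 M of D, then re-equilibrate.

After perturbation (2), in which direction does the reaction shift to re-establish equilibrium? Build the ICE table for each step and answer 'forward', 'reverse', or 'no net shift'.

Q₀ = 0.001855 vs Keq = 0.002699 ⇒ Q<K, forward
Step 1:
                   C          D          M
  init        0.6513      2.284     0.1847
  Δ        -0.007621   -0.01524    0.02286
  eq          0.6437      2.269     0.2076
  solve Keq expr → x = 0.007621; check Q = 0.002699
Then add 0.2107 M of C.
Step 2:
                   C          D          M
  init        0.8544      2.269     0.2076
  Δ        -0.006375   -0.01275    0.01912
  eq           0.848      2.256     0.2267
  solve Keq expr → x = 0.006375; check Q = 0.002699
Then remove 0.7634 M of D.
Step 3:
                   C          D          M
  init         0.848      1.493     0.2267
  Δ          0.01694    0.03388   -0.05082
  eq          0.8649      1.526     0.1759
  solve Keq expr → x = -0.01694; check Q = 0.002699

Direction: reverse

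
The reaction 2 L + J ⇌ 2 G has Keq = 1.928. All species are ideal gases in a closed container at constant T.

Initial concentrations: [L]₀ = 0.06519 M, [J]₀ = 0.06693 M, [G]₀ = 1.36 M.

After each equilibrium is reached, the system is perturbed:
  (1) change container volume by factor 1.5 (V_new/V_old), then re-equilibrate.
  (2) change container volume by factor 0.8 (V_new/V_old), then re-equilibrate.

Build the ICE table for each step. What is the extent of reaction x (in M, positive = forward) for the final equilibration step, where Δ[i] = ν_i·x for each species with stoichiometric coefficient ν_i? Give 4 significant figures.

Q₀ = 6503 vs Keq = 1.928 ⇒ Q>K, reverse
Step 1:
                  L         J         G
  Initial   0.06519   0.06693      1.36
  Change     0.6887    0.3443   -0.6887
  Equil      0.7539    0.4113    0.6713
  solve Keq expr → x = -0.3443; check Q = 1.928
Then change container volume by factor 1.5 (V_new/V_old).
Step 2:
                  L         J         G
  Initial    0.5026    0.2742    0.4475
  Change    0.03948   0.01974  -0.03948
  Equil      0.5421    0.2939    0.4081
  solve Keq expr → x = -0.01974; check Q = 1.928
Then change container volume by factor 0.8 (V_new/V_old).
Step 3:
                  L         J         G
  Initial    0.6776    0.3674    0.5101
  Change   -0.02715  -0.01357   0.02715
  Equil      0.6504    0.3538    0.5372
  solve Keq expr → x = 0.01357; check Q = 1.928

x = 0.01357 M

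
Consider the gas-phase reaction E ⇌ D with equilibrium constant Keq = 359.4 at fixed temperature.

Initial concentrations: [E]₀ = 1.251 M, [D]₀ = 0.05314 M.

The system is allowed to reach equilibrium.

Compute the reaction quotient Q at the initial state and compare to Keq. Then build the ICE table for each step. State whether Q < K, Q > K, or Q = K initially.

Q₀ = 0.04248 vs Keq = 359.4 ⇒ Q<K, forward
Step 1:
                  E         D
  Initial     1.251   0.05314
  Change     -1.247     1.247
  Equil    0.003619     1.301
  solve Keq expr → x = 1.247; check Q = 359.4

Q₀ = 0.04248; Q < K (proceeds forward)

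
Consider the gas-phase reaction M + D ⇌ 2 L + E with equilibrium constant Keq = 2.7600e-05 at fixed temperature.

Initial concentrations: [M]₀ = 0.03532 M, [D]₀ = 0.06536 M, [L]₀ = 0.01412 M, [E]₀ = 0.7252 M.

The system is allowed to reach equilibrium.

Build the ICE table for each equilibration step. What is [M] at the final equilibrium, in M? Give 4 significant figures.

[M]_eq = 0.04221 M

Q₀ = 0.06263 vs Keq = 2.7600e-05 ⇒ Q>K, reverse
Step 1:
                  M         D         L         E
  Initial   0.03532   0.06536   0.01412    0.7252
  Change   0.006889  0.006889  -0.01378 -0.006889
  Equil     0.04221   0.07225 3.4231e-04    0.7183
  solve Keq expr → x = -0.006889; check Q = 2.7600e-05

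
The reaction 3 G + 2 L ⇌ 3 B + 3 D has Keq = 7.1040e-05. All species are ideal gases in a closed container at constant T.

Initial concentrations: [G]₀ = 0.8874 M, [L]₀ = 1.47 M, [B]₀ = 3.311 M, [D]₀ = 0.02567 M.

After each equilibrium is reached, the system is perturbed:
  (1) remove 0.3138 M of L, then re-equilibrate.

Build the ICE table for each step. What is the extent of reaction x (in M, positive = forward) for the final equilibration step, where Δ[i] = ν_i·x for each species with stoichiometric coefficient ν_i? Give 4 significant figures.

x = -7.0172e-04 M

Q₀ = 4.0660e-04 vs Keq = 7.1040e-05 ⇒ Q>K, reverse
Step 1:
                    G           L           B           D
  I            0.8874        1.47       3.311     0.02567
  C           0.01104    0.007362    -0.01104    -0.01104
  E            0.8984       1.477         3.3     0.01463
  solve Keq expr → x = -0.003681; check Q = 7.1040e-05
Then remove 0.3138 M of L.
Step 2:
                    G           L           B           D
  I            0.8984       1.164         3.3     0.01463
  C          0.002105    0.001403   -0.002105   -0.002105
  E            0.9005       1.165       3.298     0.01252
  solve Keq expr → x = -7.0172e-04; check Q = 7.1040e-05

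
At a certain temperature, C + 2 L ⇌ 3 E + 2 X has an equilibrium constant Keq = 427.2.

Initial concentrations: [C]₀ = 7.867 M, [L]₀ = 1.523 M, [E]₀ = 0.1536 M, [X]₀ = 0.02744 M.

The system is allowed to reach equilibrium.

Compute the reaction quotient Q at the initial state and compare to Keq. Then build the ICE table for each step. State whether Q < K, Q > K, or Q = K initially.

Q₀ = 1.4953e-07 vs Keq = 427.2 ⇒ Q<K, forward
Step 1:
                   C          L          E          X
  Initial      7.867      1.523     0.1536    0.02744
  Change     -0.7155     -1.431      2.146      1.431
  Equil        7.152    0.09204        2.3      1.458
  solve Keq expr → x = 0.7155; check Q = 427.2

Q₀ = 1.4953e-07; Q < K (proceeds forward)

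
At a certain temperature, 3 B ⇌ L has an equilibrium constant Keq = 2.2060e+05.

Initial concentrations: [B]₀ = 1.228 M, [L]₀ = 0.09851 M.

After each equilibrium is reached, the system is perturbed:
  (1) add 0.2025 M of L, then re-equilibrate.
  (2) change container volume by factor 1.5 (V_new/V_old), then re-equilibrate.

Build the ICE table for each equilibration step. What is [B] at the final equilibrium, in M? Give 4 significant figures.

[B]_eq = 0.01286 M

Q₀ = 0.0532 vs Keq = 2.2060e+05 ⇒ Q<K, forward
Step 1:
                   B          L
  I            1.228    0.09851
  C           -1.215     0.4049
  E          0.01317     0.5035
  solve Keq expr → x = 0.4049; check Q = 2.2060e+05
Then add 0.2025 M of L.
Step 2:
                   B          L
  I          0.01317      0.706
  C         0.001567 -5.2227e-04
  E          0.01473     0.7054
  solve Keq expr → x = -5.2227e-04; check Q = 2.2060e+05
Then change container volume by factor 1.5 (V_new/V_old).
Step 3:
                   B          L
  I         0.009822     0.4703
  C         0.003039  -0.001013
  E          0.01286     0.4693
  solve Keq expr → x = -0.001013; check Q = 2.2060e+05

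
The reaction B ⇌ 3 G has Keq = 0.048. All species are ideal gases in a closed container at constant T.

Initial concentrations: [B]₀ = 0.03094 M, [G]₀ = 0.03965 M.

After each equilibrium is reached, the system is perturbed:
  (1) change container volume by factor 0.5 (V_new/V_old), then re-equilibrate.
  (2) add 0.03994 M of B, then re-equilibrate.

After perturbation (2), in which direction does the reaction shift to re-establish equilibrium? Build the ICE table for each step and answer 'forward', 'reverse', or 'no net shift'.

Direction: forward

Q₀ = 0.002015 vs Keq = 0.048 ⇒ Q<K, forward
Step 1:
                    B           G
  I           0.03094     0.03965
  C          -0.01637     0.04911
  E           0.01457     0.08876
  solve Keq expr → x = 0.01637; check Q = 0.048
Then change container volume by factor 0.5 (V_new/V_old).
Step 2:
                    B           G
  I           0.02914      0.1775
  C           0.01603    -0.04809
  E           0.04517      0.1294
  solve Keq expr → x = -0.01603; check Q = 0.048
Then add 0.03994 M of B.
Step 3:
                    B           G
  I           0.08511      0.1294
  C         -0.008343     0.02503
  E           0.07677      0.1545
  solve Keq expr → x = 0.008343; check Q = 0.048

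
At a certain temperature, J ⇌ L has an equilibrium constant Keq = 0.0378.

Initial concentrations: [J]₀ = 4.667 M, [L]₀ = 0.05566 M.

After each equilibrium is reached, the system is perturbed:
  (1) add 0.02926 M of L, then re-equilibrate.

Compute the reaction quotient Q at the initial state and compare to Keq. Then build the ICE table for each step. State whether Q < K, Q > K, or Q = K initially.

Q₀ = 0.01193 vs Keq = 0.0378 ⇒ Q<K, forward
Step 1:
                    J           L
  Initial       4.667     0.05566
  Change      -0.1164      0.1164
  Equil         4.551       0.172
  solve Keq expr → x = 0.1164; check Q = 0.0378
Then add 0.02926 M of L.
Step 2:
                    J           L
  Initial       4.551      0.2013
  Change      0.02819    -0.02819
  Equil         4.579      0.1731
  solve Keq expr → x = -0.02819; check Q = 0.0378

Q₀ = 0.01193; Q < K (proceeds forward)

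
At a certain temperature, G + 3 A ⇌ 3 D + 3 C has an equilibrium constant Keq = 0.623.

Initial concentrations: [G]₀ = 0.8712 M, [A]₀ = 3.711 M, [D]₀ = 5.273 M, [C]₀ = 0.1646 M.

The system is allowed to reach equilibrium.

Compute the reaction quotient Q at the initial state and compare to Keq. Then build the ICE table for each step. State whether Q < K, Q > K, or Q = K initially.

Q₀ = 0.01468 vs Keq = 0.623 ⇒ Q<K, forward
Step 1:
                  G         A         D         C
  I          0.8712     3.711     5.273    0.1646
  C         -0.1038   -0.3114    0.3114    0.3114
  E          0.7674       3.4     5.584     0.476
  solve Keq expr → x = 0.1038; check Q = 0.623

Q₀ = 0.01468; Q < K (proceeds forward)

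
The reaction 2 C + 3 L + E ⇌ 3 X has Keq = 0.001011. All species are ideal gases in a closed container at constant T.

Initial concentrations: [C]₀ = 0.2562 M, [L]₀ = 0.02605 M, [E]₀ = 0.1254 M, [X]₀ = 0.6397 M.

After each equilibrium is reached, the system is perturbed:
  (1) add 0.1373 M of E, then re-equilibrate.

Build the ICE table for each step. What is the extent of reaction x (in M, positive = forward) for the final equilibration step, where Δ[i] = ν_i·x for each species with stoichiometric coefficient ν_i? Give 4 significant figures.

x = 0.001253 M

Q₀ = 1.7991e+06 vs Keq = 0.001011 ⇒ Q>K, reverse
Step 1:
                   C          L          E          X
  I           0.2562    0.02605     0.1254     0.6397
  C           0.4043     0.6065     0.2022    -0.6065
  E           0.6605     0.6326     0.3276    0.03319
  solve Keq expr → x = -0.2022; check Q = 0.001011
Then add 0.1373 M of E.
Step 2:
                   C          L          E          X
  I           0.6605     0.6326     0.4649    0.03319
  C        -0.002506  -0.003759  -0.001253   0.003759
  E            0.658     0.6288     0.4636    0.03695
  solve Keq expr → x = 0.001253; check Q = 0.001011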